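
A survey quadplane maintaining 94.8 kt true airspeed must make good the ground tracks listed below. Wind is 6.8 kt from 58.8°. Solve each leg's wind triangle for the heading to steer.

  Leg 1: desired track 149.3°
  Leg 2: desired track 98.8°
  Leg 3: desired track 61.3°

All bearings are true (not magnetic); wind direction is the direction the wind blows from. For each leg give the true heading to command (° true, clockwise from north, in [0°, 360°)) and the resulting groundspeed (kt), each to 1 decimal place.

Leg 1: desired track 149.3°; wind correction -4.1° → command heading 145.2°, groundspeed 94.6 kt
Leg 2: desired track 98.8°; wind correction -2.6° → command heading 96.2°, groundspeed 89.5 kt
Leg 3: desired track 61.3°; wind correction -0.2° → command heading 61.1°, groundspeed 88.0 kt

Leg 1: heading=145.2°, groundspeed=94.6 kt
Leg 2: heading=96.2°, groundspeed=89.5 kt
Leg 3: heading=61.1°, groundspeed=88.0 kt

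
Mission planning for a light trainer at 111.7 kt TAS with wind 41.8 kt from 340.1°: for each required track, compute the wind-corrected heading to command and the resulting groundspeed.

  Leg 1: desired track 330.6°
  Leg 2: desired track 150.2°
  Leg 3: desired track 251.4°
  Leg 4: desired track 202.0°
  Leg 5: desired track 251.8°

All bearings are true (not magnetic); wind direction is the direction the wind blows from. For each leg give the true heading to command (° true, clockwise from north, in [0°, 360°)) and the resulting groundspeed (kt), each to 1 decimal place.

Leg 1: desired track 330.6°; wind correction +3.5° → command heading 334.1°, groundspeed 70.3 kt
Leg 2: desired track 150.2°; wind correction -3.7° → command heading 146.5°, groundspeed 152.6 kt
Leg 3: desired track 251.4°; wind correction +22.0° → command heading 273.4°, groundspeed 102.6 kt
Leg 4: desired track 202.0°; wind correction +14.5° → command heading 216.5°, groundspeed 139.3 kt
Leg 5: desired track 251.8°; wind correction +22.0° → command heading 273.8°, groundspeed 102.4 kt

Leg 1: heading=334.1°, groundspeed=70.3 kt
Leg 2: heading=146.5°, groundspeed=152.6 kt
Leg 3: heading=273.4°, groundspeed=102.6 kt
Leg 4: heading=216.5°, groundspeed=139.3 kt
Leg 5: heading=273.8°, groundspeed=102.4 kt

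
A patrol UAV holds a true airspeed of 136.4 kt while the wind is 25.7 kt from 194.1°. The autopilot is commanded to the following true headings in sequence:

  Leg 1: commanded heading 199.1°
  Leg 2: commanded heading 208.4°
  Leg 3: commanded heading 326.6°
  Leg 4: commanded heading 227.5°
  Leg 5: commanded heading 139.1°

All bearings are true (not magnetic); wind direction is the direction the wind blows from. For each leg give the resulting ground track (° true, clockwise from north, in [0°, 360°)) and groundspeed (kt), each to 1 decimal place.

Leg 1: heading 199.1°; drift +1.2° → track 200.3°, groundspeed 110.8 kt
Leg 2: heading 208.4°; drift +3.3° → track 211.7°, groundspeed 111.7 kt
Leg 3: heading 326.6°; drift +7.0° → track 333.6°, groundspeed 154.9 kt
Leg 4: heading 227.5°; drift +7.0° → track 234.5°, groundspeed 115.8 kt
Leg 5: heading 139.1°; drift -9.8° → track 129.3°, groundspeed 123.5 kt

Leg 1: track=200.3°, groundspeed=110.8 kt
Leg 2: track=211.7°, groundspeed=111.7 kt
Leg 3: track=333.6°, groundspeed=154.9 kt
Leg 4: track=234.5°, groundspeed=115.8 kt
Leg 5: track=129.3°, groundspeed=123.5 kt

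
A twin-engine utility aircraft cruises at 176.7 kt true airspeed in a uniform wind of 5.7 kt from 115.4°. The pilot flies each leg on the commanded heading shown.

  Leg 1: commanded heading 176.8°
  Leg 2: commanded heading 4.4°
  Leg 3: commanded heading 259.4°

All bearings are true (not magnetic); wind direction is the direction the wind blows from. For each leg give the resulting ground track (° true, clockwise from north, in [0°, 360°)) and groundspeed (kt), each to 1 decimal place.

Leg 1: track=178.4°, groundspeed=174.0 kt
Leg 2: track=2.7°, groundspeed=178.8 kt
Leg 3: track=260.5°, groundspeed=181.3 kt

Leg 1: heading 176.8°; drift +1.6° → track 178.4°, groundspeed 174.0 kt
Leg 2: heading 4.4°; drift -1.7° → track 2.7°, groundspeed 178.8 kt
Leg 3: heading 259.4°; drift +1.1° → track 260.5°, groundspeed 181.3 kt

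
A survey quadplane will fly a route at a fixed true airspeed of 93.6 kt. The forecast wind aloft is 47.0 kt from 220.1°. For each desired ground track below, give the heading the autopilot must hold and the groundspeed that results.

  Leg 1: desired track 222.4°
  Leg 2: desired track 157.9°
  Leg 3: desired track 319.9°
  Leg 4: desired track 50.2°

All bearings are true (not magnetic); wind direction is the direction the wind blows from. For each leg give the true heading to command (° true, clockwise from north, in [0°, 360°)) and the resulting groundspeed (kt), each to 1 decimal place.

Leg 1: desired track 222.4°; wind correction -1.2° → command heading 221.2°, groundspeed 46.6 kt
Leg 2: desired track 157.9°; wind correction +26.4° → command heading 184.3°, groundspeed 61.9 kt
Leg 3: desired track 319.9°; wind correction -29.7° → command heading 290.2°, groundspeed 89.3 kt
Leg 4: desired track 50.2°; wind correction +5.1° → command heading 55.3°, groundspeed 139.5 kt

Leg 1: heading=221.2°, groundspeed=46.6 kt
Leg 2: heading=184.3°, groundspeed=61.9 kt
Leg 3: heading=290.2°, groundspeed=89.3 kt
Leg 4: heading=55.3°, groundspeed=139.5 kt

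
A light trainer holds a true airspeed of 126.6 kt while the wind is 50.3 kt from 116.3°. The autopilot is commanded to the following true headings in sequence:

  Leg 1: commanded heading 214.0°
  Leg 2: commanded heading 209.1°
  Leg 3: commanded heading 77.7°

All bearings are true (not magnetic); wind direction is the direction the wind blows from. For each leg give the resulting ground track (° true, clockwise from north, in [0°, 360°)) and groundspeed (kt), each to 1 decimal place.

Leg 1: track=234.5°, groundspeed=142.4 kt
Leg 2: track=230.4°, groundspeed=138.5 kt
Leg 3: track=57.9°, groundspeed=92.8 kt

Leg 1: heading 214.0°; drift +20.5° → track 234.5°, groundspeed 142.4 kt
Leg 2: heading 209.1°; drift +21.3° → track 230.4°, groundspeed 138.5 kt
Leg 3: heading 77.7°; drift -19.8° → track 57.9°, groundspeed 92.8 kt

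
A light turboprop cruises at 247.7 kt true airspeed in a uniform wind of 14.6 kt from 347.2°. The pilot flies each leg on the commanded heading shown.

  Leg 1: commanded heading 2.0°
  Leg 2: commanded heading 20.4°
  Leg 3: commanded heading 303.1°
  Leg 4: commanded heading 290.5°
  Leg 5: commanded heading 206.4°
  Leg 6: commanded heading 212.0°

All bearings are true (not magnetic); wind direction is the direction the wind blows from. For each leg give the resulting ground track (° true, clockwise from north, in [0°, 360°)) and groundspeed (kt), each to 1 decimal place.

Leg 1: track=2.9°, groundspeed=233.6 kt
Leg 2: track=22.3°, groundspeed=235.6 kt
Leg 3: track=300.6°, groundspeed=237.4 kt
Leg 4: track=287.6°, groundspeed=240.0 kt
Leg 5: track=204.4°, groundspeed=259.2 kt
Leg 6: track=209.7°, groundspeed=258.3 kt

Leg 1: heading 2.0°; drift +0.9° → track 2.9°, groundspeed 233.6 kt
Leg 2: heading 20.4°; drift +1.9° → track 22.3°, groundspeed 235.6 kt
Leg 3: heading 303.1°; drift -2.5° → track 300.6°, groundspeed 237.4 kt
Leg 4: heading 290.5°; drift -2.9° → track 287.6°, groundspeed 240.0 kt
Leg 5: heading 206.4°; drift -2.0° → track 204.4°, groundspeed 259.2 kt
Leg 6: heading 212.0°; drift -2.3° → track 209.7°, groundspeed 258.3 kt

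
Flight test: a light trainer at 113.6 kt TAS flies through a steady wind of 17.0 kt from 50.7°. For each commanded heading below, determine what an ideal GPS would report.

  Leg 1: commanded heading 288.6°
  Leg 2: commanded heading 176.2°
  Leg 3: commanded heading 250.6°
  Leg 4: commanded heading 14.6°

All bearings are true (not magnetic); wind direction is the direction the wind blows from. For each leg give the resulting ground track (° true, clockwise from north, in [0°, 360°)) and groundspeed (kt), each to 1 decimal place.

Leg 1: heading 288.6°; drift -6.7° → track 281.9°, groundspeed 123.5 kt
Leg 2: heading 176.2°; drift +6.4° → track 182.6°, groundspeed 124.2 kt
Leg 3: heading 250.6°; drift -2.6° → track 248.0°, groundspeed 129.7 kt
Leg 4: heading 14.6°; drift -5.7° → track 8.9°, groundspeed 100.4 kt

Leg 1: track=281.9°, groundspeed=123.5 kt
Leg 2: track=182.6°, groundspeed=124.2 kt
Leg 3: track=248.0°, groundspeed=129.7 kt
Leg 4: track=8.9°, groundspeed=100.4 kt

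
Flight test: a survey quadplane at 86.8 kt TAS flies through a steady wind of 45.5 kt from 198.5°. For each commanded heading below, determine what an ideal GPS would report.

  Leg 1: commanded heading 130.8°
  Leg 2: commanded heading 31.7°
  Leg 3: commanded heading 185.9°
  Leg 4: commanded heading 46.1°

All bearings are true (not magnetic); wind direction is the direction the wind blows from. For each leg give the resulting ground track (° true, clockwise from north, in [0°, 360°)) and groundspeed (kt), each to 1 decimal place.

Leg 1: heading 130.8°; drift -31.2° → track 99.6°, groundspeed 81.3 kt
Leg 2: heading 31.7°; drift -4.5° → track 27.2°, groundspeed 131.5 kt
Leg 3: heading 185.9°; drift -13.2° → track 172.7°, groundspeed 43.5 kt
Leg 4: heading 46.1°; drift -9.4° → track 36.7°, groundspeed 128.9 kt

Leg 1: track=99.6°, groundspeed=81.3 kt
Leg 2: track=27.2°, groundspeed=131.5 kt
Leg 3: track=172.7°, groundspeed=43.5 kt
Leg 4: track=36.7°, groundspeed=128.9 kt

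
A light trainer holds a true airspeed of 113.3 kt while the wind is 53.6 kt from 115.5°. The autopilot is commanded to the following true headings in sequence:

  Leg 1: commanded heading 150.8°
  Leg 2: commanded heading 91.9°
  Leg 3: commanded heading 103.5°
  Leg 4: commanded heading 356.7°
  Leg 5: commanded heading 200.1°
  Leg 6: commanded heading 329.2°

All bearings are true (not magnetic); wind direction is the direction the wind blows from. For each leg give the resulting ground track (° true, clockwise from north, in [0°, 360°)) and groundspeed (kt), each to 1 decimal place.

Leg 1: heading 150.8°; drift +24.0° → track 174.8°, groundspeed 76.1 kt
Leg 2: heading 91.9°; drift -18.5° → track 73.4°, groundspeed 67.7 kt
Leg 3: heading 103.5°; drift -10.4° → track 93.1°, groundspeed 61.9 kt
Leg 4: heading 356.7°; drift -18.7° → track 338.0°, groundspeed 146.8 kt
Leg 5: heading 200.1°; drift +26.2° → track 226.3°, groundspeed 120.7 kt
Leg 6: heading 329.2°; drift -10.7° → track 318.5°, groundspeed 160.7 kt

Leg 1: track=174.8°, groundspeed=76.1 kt
Leg 2: track=73.4°, groundspeed=67.7 kt
Leg 3: track=93.1°, groundspeed=61.9 kt
Leg 4: track=338.0°, groundspeed=146.8 kt
Leg 5: track=226.3°, groundspeed=120.7 kt
Leg 6: track=318.5°, groundspeed=160.7 kt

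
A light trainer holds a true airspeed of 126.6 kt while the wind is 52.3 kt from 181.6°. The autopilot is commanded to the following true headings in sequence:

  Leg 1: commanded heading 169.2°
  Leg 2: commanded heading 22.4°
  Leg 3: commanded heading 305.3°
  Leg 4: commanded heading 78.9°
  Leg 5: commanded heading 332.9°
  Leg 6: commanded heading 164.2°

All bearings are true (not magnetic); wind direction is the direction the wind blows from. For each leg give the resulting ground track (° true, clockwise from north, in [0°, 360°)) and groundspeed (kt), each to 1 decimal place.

Leg 1: heading 169.2°; drift -8.5° → track 160.7°, groundspeed 76.4 kt
Leg 2: heading 22.4°; drift -6.0° → track 16.4°, groundspeed 176.5 kt
Leg 3: heading 305.3°; drift +15.6° → track 320.9°, groundspeed 161.6 kt
Leg 4: heading 78.9°; drift -20.3° → track 58.6°, groundspeed 147.2 kt
Leg 5: heading 332.9°; drift +8.3° → track 341.2°, groundspeed 174.3 kt
Leg 6: heading 164.2°; drift -11.5° → track 152.7°, groundspeed 78.3 kt

Leg 1: track=160.7°, groundspeed=76.4 kt
Leg 2: track=16.4°, groundspeed=176.5 kt
Leg 3: track=320.9°, groundspeed=161.6 kt
Leg 4: track=58.6°, groundspeed=147.2 kt
Leg 5: track=341.2°, groundspeed=174.3 kt
Leg 6: track=152.7°, groundspeed=78.3 kt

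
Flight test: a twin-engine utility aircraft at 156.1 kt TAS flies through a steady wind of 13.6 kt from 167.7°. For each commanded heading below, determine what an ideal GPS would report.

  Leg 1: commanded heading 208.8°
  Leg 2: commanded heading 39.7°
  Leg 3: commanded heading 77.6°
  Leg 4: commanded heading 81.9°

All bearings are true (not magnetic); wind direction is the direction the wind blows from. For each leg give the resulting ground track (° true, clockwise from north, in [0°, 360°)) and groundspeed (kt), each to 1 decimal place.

Leg 1: track=212.3°, groundspeed=146.1 kt
Leg 2: track=36.0°, groundspeed=164.8 kt
Leg 3: track=72.6°, groundspeed=156.7 kt
Leg 4: track=76.9°, groundspeed=155.7 kt

Leg 1: heading 208.8°; drift +3.5° → track 212.3°, groundspeed 146.1 kt
Leg 2: heading 39.7°; drift -3.7° → track 36.0°, groundspeed 164.8 kt
Leg 3: heading 77.6°; drift -5.0° → track 72.6°, groundspeed 156.7 kt
Leg 4: heading 81.9°; drift -5.0° → track 76.9°, groundspeed 155.7 kt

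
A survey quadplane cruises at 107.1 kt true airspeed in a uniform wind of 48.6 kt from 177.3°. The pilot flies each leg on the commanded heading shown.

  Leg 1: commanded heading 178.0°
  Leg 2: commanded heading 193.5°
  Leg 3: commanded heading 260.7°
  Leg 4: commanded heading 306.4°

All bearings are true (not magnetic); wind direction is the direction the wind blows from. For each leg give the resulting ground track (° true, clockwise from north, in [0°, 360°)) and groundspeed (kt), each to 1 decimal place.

Leg 1: heading 178.0°; drift +0.6° → track 178.6°, groundspeed 58.5 kt
Leg 2: heading 193.5°; drift +12.6° → track 206.1°, groundspeed 61.9 kt
Leg 3: heading 260.7°; drift +25.4° → track 286.1°, groundspeed 112.4 kt
Leg 4: heading 306.4°; drift +15.3° → track 321.7°, groundspeed 142.8 kt

Leg 1: track=178.6°, groundspeed=58.5 kt
Leg 2: track=206.1°, groundspeed=61.9 kt
Leg 3: track=286.1°, groundspeed=112.4 kt
Leg 4: track=321.7°, groundspeed=142.8 kt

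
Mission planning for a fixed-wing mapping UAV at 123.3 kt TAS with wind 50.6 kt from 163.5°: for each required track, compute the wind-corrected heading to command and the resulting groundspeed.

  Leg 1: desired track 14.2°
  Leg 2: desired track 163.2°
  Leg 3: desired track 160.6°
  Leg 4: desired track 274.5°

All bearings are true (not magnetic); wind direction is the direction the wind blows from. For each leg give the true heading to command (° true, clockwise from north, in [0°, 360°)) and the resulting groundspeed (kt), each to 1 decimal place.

Leg 1: desired track 14.2°; wind correction +12.1° → command heading 26.3°, groundspeed 164.1 kt
Leg 2: desired track 163.2°; wind correction +0.1° → command heading 163.3°, groundspeed 72.7 kt
Leg 3: desired track 160.6°; wind correction +1.2° → command heading 161.8°, groundspeed 72.7 kt
Leg 4: desired track 274.5°; wind correction -22.5° → command heading 252.0°, groundspeed 132.0 kt

Leg 1: heading=26.3°, groundspeed=164.1 kt
Leg 2: heading=163.3°, groundspeed=72.7 kt
Leg 3: heading=161.8°, groundspeed=72.7 kt
Leg 4: heading=252.0°, groundspeed=132.0 kt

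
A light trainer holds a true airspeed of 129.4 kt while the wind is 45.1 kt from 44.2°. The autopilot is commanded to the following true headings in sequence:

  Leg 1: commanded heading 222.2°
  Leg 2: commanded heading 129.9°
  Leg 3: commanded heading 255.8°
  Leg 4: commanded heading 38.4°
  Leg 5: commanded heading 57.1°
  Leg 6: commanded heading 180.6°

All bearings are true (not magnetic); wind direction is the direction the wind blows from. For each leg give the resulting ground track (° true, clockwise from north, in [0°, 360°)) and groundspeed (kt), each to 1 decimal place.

Leg 1: heading 222.2°; drift +0.5° → track 222.7°, groundspeed 174.5 kt
Leg 2: heading 129.9°; drift +19.6° → track 149.5°, groundspeed 133.8 kt
Leg 3: heading 255.8°; drift -8.0° → track 247.8°, groundspeed 169.5 kt
Leg 4: heading 38.4°; drift -3.1° → track 35.3°, groundspeed 84.7 kt
Leg 5: heading 57.1°; drift +6.7° → track 63.8°, groundspeed 86.0 kt
Leg 6: heading 180.6°; drift +10.9° → track 191.5°, groundspeed 165.0 kt

Leg 1: track=222.7°, groundspeed=174.5 kt
Leg 2: track=149.5°, groundspeed=133.8 kt
Leg 3: track=247.8°, groundspeed=169.5 kt
Leg 4: track=35.3°, groundspeed=84.7 kt
Leg 5: track=63.8°, groundspeed=86.0 kt
Leg 6: track=191.5°, groundspeed=165.0 kt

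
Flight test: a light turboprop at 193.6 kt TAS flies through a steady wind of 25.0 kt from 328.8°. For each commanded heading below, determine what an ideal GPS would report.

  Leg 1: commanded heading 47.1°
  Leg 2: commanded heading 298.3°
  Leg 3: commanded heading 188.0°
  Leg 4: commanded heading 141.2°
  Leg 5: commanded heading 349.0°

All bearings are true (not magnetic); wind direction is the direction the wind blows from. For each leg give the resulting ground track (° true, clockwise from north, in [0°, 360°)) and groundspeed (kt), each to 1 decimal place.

Leg 1: track=54.5°, groundspeed=190.1 kt
Leg 2: track=294.1°, groundspeed=172.5 kt
Leg 3: track=183.8°, groundspeed=213.6 kt
Leg 4: track=142.1°, groundspeed=218.4 kt
Leg 5: track=351.9°, groundspeed=170.4 kt

Leg 1: heading 47.1°; drift +7.4° → track 54.5°, groundspeed 190.1 kt
Leg 2: heading 298.3°; drift -4.2° → track 294.1°, groundspeed 172.5 kt
Leg 3: heading 188.0°; drift -4.2° → track 183.8°, groundspeed 213.6 kt
Leg 4: heading 141.2°; drift +0.9° → track 142.1°, groundspeed 218.4 kt
Leg 5: heading 349.0°; drift +2.9° → track 351.9°, groundspeed 170.4 kt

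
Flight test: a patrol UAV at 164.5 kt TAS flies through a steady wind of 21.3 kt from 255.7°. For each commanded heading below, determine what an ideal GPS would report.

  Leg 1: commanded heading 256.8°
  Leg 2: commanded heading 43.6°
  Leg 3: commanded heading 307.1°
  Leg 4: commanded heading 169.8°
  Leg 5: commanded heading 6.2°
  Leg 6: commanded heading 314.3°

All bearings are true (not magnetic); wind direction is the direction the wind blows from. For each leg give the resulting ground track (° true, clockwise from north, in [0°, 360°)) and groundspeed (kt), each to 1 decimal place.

Leg 1: heading 256.8°; drift +0.2° → track 257.0°, groundspeed 143.2 kt
Leg 2: heading 43.6°; drift +3.5° → track 47.1°, groundspeed 182.9 kt
Leg 3: heading 307.1°; drift +6.3° → track 313.4°, groundspeed 152.1 kt
Leg 4: heading 169.8°; drift -7.4° → track 162.4°, groundspeed 164.4 kt
Leg 5: heading 6.2°; drift +6.6° → track 12.8°, groundspeed 173.1 kt
Leg 6: heading 314.3°; drift +6.8° → track 321.1°, groundspeed 154.5 kt

Leg 1: track=257.0°, groundspeed=143.2 kt
Leg 2: track=47.1°, groundspeed=182.9 kt
Leg 3: track=313.4°, groundspeed=152.1 kt
Leg 4: track=162.4°, groundspeed=164.4 kt
Leg 5: track=12.8°, groundspeed=173.1 kt
Leg 6: track=321.1°, groundspeed=154.5 kt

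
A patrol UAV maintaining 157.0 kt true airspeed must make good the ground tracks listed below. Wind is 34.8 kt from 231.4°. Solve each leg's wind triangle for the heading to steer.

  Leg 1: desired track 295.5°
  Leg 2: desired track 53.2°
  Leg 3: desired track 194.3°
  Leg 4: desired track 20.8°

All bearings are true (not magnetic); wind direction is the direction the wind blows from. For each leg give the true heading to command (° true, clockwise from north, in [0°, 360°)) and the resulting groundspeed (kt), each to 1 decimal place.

Leg 1: heading=284.0°, groundspeed=138.6 kt
Leg 2: heading=53.6°, groundspeed=191.8 kt
Leg 3: heading=202.0°, groundspeed=127.8 kt
Leg 4: heading=14.3°, groundspeed=186.0 kt

Leg 1: desired track 295.5°; wind correction -11.5° → command heading 284.0°, groundspeed 138.6 kt
Leg 2: desired track 53.2°; wind correction +0.4° → command heading 53.6°, groundspeed 191.8 kt
Leg 3: desired track 194.3°; wind correction +7.7° → command heading 202.0°, groundspeed 127.8 kt
Leg 4: desired track 20.8°; wind correction -6.5° → command heading 14.3°, groundspeed 186.0 kt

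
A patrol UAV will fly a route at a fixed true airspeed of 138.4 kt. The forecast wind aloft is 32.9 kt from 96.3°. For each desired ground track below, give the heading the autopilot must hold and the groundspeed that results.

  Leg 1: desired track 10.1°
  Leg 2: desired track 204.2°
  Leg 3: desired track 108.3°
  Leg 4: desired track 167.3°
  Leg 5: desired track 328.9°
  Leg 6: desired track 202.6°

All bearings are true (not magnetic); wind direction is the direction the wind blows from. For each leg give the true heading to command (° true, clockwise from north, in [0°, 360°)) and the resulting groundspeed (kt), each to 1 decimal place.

Leg 1: desired track 10.1°; wind correction +13.7° → command heading 23.8°, groundspeed 132.3 kt
Leg 2: desired track 204.2°; wind correction -13.1° → command heading 191.1°, groundspeed 144.9 kt
Leg 3: desired track 108.3°; wind correction -2.8° → command heading 105.5°, groundspeed 106.0 kt
Leg 4: desired track 167.3°; wind correction -13.0° → command heading 154.3°, groundspeed 124.1 kt
Leg 5: desired track 328.9°; wind correction +10.9° → command heading 339.8°, groundspeed 155.9 kt
Leg 6: desired track 202.6°; wind correction -13.2° → command heading 189.4°, groundspeed 144.0 kt

Leg 1: heading=23.8°, groundspeed=132.3 kt
Leg 2: heading=191.1°, groundspeed=144.9 kt
Leg 3: heading=105.5°, groundspeed=106.0 kt
Leg 4: heading=154.3°, groundspeed=124.1 kt
Leg 5: heading=339.8°, groundspeed=155.9 kt
Leg 6: heading=189.4°, groundspeed=144.0 kt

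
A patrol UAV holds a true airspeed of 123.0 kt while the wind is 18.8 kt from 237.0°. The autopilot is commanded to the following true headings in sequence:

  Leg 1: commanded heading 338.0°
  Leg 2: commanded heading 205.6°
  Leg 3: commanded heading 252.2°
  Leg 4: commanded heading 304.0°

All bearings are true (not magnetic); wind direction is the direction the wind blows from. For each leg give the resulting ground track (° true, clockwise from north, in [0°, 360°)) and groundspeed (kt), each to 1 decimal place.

Leg 1: heading 338.0°; drift +8.3° → track 346.3°, groundspeed 127.9 kt
Leg 2: heading 205.6°; drift -5.2° → track 200.4°, groundspeed 107.4 kt
Leg 3: heading 252.2°; drift +2.7° → track 254.9°, groundspeed 105.0 kt
Leg 4: heading 304.0°; drift +8.5° → track 312.5°, groundspeed 116.9 kt

Leg 1: track=346.3°, groundspeed=127.9 kt
Leg 2: track=200.4°, groundspeed=107.4 kt
Leg 3: track=254.9°, groundspeed=105.0 kt
Leg 4: track=312.5°, groundspeed=116.9 kt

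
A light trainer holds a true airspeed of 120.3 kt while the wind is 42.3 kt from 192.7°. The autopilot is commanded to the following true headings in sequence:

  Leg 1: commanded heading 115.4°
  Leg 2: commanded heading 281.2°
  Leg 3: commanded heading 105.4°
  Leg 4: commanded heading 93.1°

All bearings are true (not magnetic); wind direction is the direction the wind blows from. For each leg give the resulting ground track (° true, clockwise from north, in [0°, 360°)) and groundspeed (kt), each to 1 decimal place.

Leg 1: track=95.0°, groundspeed=118.4 kt
Leg 2: track=300.7°, groundspeed=126.5 kt
Leg 3: track=85.7°, groundspeed=125.6 kt
Leg 4: track=75.0°, groundspeed=134.0 kt

Leg 1: heading 115.4°; drift -20.4° → track 95.0°, groundspeed 118.4 kt
Leg 2: heading 281.2°; drift +19.5° → track 300.7°, groundspeed 126.5 kt
Leg 3: heading 105.4°; drift -19.7° → track 85.7°, groundspeed 125.6 kt
Leg 4: heading 93.1°; drift -18.1° → track 75.0°, groundspeed 134.0 kt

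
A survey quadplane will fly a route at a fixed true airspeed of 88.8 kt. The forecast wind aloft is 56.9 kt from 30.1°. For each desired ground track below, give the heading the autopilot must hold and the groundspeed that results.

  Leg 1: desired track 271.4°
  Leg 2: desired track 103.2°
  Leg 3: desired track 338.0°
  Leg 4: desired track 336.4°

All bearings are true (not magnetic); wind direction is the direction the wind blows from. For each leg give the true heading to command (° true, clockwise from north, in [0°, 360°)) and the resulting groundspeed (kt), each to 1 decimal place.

Leg 1: heading=305.6°, groundspeed=100.8 kt
Leg 2: heading=65.4°, groundspeed=53.6 kt
Leg 3: heading=8.4°, groundspeed=41.7 kt
Leg 4: heading=7.5°, groundspeed=42.4 kt

Leg 1: desired track 271.4°; wind correction +34.2° → command heading 305.6°, groundspeed 100.8 kt
Leg 2: desired track 103.2°; wind correction -37.8° → command heading 65.4°, groundspeed 53.6 kt
Leg 3: desired track 338.0°; wind correction +30.4° → command heading 8.4°, groundspeed 41.7 kt
Leg 4: desired track 336.4°; wind correction +31.1° → command heading 7.5°, groundspeed 42.4 kt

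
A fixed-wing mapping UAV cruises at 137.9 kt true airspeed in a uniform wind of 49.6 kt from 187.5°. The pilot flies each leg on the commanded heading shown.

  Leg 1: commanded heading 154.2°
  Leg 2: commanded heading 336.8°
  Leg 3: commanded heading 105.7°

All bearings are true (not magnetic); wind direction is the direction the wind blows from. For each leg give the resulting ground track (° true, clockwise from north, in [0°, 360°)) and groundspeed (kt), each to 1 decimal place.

Leg 1: track=138.4°, groundspeed=100.2 kt
Leg 2: track=344.8°, groundspeed=182.3 kt
Leg 3: track=85.1°, groundspeed=139.7 kt

Leg 1: heading 154.2°; drift -15.8° → track 138.4°, groundspeed 100.2 kt
Leg 2: heading 336.8°; drift +8.0° → track 344.8°, groundspeed 182.3 kt
Leg 3: heading 105.7°; drift -20.6° → track 85.1°, groundspeed 139.7 kt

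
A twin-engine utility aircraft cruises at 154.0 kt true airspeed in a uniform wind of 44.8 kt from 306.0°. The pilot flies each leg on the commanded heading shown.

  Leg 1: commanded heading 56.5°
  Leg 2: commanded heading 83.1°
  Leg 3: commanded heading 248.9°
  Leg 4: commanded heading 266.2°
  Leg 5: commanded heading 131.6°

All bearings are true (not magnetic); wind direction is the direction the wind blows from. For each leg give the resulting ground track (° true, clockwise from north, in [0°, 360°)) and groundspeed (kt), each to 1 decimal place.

Leg 1: track=70.4°, groundspeed=174.8 kt
Leg 2: track=92.4°, groundspeed=189.3 kt
Leg 3: track=232.7°, groundspeed=135.0 kt
Leg 4: track=252.7°, groundspeed=123.0 kt
Leg 5: track=130.3°, groundspeed=198.6 kt

Leg 1: heading 56.5°; drift +13.9° → track 70.4°, groundspeed 174.8 kt
Leg 2: heading 83.1°; drift +9.3° → track 92.4°, groundspeed 189.3 kt
Leg 3: heading 248.9°; drift -16.2° → track 232.7°, groundspeed 135.0 kt
Leg 4: heading 266.2°; drift -13.5° → track 252.7°, groundspeed 123.0 kt
Leg 5: heading 131.6°; drift -1.3° → track 130.3°, groundspeed 198.6 kt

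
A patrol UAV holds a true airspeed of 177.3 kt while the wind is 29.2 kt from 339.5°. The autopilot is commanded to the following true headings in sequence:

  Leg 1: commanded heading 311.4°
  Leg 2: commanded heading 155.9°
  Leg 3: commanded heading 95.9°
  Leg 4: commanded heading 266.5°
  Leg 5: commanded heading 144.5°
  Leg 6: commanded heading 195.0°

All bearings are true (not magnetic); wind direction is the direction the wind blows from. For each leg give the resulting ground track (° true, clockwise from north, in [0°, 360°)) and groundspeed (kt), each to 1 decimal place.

Leg 1: heading 311.4°; drift -5.2° → track 306.2°, groundspeed 152.2 kt
Leg 2: heading 155.9°; drift +0.5° → track 156.4°, groundspeed 206.5 kt
Leg 3: heading 95.9°; drift +7.8° → track 103.7°, groundspeed 192.1 kt
Leg 4: heading 266.5°; drift -9.4° → track 257.1°, groundspeed 171.1 kt
Leg 5: heading 144.5°; drift +2.1° → track 146.6°, groundspeed 205.6 kt
Leg 6: heading 195.0°; drift -4.8° → track 190.2°, groundspeed 201.8 kt

Leg 1: track=306.2°, groundspeed=152.2 kt
Leg 2: track=156.4°, groundspeed=206.5 kt
Leg 3: track=103.7°, groundspeed=192.1 kt
Leg 4: track=257.1°, groundspeed=171.1 kt
Leg 5: track=146.6°, groundspeed=205.6 kt
Leg 6: track=190.2°, groundspeed=201.8 kt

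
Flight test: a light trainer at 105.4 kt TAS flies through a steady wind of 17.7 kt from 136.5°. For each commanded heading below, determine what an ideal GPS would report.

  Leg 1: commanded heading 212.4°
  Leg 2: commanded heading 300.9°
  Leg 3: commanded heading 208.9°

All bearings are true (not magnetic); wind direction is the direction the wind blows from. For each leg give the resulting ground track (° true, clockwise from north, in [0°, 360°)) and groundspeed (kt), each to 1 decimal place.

Leg 1: heading 212.4°; drift +9.6° → track 222.0°, groundspeed 102.5 kt
Leg 2: heading 300.9°; drift +2.2° → track 303.1°, groundspeed 122.5 kt
Leg 3: heading 208.9°; drift +9.6° → track 218.5°, groundspeed 101.5 kt

Leg 1: track=222.0°, groundspeed=102.5 kt
Leg 2: track=303.1°, groundspeed=122.5 kt
Leg 3: track=218.5°, groundspeed=101.5 kt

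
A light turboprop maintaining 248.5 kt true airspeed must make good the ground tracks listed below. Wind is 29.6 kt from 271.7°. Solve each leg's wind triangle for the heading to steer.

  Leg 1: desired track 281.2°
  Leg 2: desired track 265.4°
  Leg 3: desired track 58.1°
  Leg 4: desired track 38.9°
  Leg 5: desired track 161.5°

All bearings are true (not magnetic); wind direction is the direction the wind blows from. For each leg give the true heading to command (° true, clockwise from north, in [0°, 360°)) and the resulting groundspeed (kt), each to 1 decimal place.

Leg 1: heading=280.1°, groundspeed=219.3 kt
Leg 2: heading=266.1°, groundspeed=219.1 kt
Leg 3: heading=54.3°, groundspeed=272.6 kt
Leg 4: heading=33.5°, groundspeed=265.3 kt
Leg 5: heading=167.9°, groundspeed=257.2 kt

Leg 1: desired track 281.2°; wind correction -1.1° → command heading 280.1°, groundspeed 219.3 kt
Leg 2: desired track 265.4°; wind correction +0.7° → command heading 266.1°, groundspeed 219.1 kt
Leg 3: desired track 58.1°; wind correction -3.8° → command heading 54.3°, groundspeed 272.6 kt
Leg 4: desired track 38.9°; wind correction -5.4° → command heading 33.5°, groundspeed 265.3 kt
Leg 5: desired track 161.5°; wind correction +6.4° → command heading 167.9°, groundspeed 257.2 kt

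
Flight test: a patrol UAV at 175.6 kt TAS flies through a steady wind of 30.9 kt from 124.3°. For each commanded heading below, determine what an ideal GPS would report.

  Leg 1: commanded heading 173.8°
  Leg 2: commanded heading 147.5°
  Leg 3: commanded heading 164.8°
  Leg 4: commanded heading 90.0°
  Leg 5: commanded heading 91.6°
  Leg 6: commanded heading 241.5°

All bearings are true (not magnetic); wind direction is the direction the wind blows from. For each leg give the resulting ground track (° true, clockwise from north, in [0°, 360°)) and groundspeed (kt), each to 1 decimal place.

Leg 1: track=182.4°, groundspeed=157.3 kt
Leg 2: track=152.2°, groundspeed=147.7 kt
Leg 3: track=172.3°, groundspeed=153.4 kt
Leg 4: track=83.4°, groundspeed=151.1 kt
Leg 5: track=85.2°, groundspeed=150.5 kt
Leg 6: track=249.7°, groundspeed=191.7 kt

Leg 1: heading 173.8°; drift +8.6° → track 182.4°, groundspeed 157.3 kt
Leg 2: heading 147.5°; drift +4.7° → track 152.2°, groundspeed 147.7 kt
Leg 3: heading 164.8°; drift +7.5° → track 172.3°, groundspeed 153.4 kt
Leg 4: heading 90.0°; drift -6.6° → track 83.4°, groundspeed 151.1 kt
Leg 5: heading 91.6°; drift -6.4° → track 85.2°, groundspeed 150.5 kt
Leg 6: heading 241.5°; drift +8.2° → track 249.7°, groundspeed 191.7 kt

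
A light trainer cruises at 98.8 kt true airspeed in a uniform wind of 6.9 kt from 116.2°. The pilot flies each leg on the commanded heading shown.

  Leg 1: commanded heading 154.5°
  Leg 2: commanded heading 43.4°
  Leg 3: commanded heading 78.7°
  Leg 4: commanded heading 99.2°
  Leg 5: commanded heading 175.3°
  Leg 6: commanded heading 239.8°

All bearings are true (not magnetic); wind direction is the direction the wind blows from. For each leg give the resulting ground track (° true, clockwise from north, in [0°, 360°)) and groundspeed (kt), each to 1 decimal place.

Leg 1: heading 154.5°; drift +2.6° → track 157.1°, groundspeed 93.5 kt
Leg 2: heading 43.4°; drift -3.9° → track 39.5°, groundspeed 97.0 kt
Leg 3: heading 78.7°; drift -2.6° → track 76.1°, groundspeed 93.4 kt
Leg 4: heading 99.2°; drift -1.3° → track 97.9°, groundspeed 92.2 kt
Leg 5: heading 175.3°; drift +3.6° → track 178.9°, groundspeed 95.4 kt
Leg 6: heading 239.8°; drift +3.2° → track 243.0°, groundspeed 102.8 kt

Leg 1: track=157.1°, groundspeed=93.5 kt
Leg 2: track=39.5°, groundspeed=97.0 kt
Leg 3: track=76.1°, groundspeed=93.4 kt
Leg 4: track=97.9°, groundspeed=92.2 kt
Leg 5: track=178.9°, groundspeed=95.4 kt
Leg 6: track=243.0°, groundspeed=102.8 kt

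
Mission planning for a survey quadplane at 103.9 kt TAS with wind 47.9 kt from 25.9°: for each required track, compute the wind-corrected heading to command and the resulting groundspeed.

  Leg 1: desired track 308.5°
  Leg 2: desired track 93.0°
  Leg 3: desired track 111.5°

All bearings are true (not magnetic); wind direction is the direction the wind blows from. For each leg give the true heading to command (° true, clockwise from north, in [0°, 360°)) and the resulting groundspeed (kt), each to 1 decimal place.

Leg 1: heading=335.2°, groundspeed=82.3 kt
Leg 2: heading=67.9°, groundspeed=75.4 kt
Leg 3: heading=84.1°, groundspeed=88.6 kt

Leg 1: desired track 308.5°; wind correction +26.7° → command heading 335.2°, groundspeed 82.3 kt
Leg 2: desired track 93.0°; wind correction -25.1° → command heading 67.9°, groundspeed 75.4 kt
Leg 3: desired track 111.5°; wind correction -27.4° → command heading 84.1°, groundspeed 88.6 kt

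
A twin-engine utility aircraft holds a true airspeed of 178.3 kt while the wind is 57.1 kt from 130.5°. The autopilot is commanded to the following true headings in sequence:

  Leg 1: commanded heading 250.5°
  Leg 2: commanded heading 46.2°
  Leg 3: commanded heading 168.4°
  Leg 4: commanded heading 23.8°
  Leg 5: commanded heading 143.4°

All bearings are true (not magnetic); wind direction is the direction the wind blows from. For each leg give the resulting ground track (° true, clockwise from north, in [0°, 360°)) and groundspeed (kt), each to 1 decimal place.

Leg 1: track=263.9°, groundspeed=212.7 kt
Leg 2: track=28.0°, groundspeed=181.7 kt
Leg 3: track=183.1°, groundspeed=137.8 kt
Leg 4: track=8.1°, groundspeed=202.2 kt
Leg 5: track=149.3°, groundspeed=123.3 kt

Leg 1: heading 250.5°; drift +13.4° → track 263.9°, groundspeed 212.7 kt
Leg 2: heading 46.2°; drift -18.2° → track 28.0°, groundspeed 181.7 kt
Leg 3: heading 168.4°; drift +14.7° → track 183.1°, groundspeed 137.8 kt
Leg 4: heading 23.8°; drift -15.7° → track 8.1°, groundspeed 202.2 kt
Leg 5: heading 143.4°; drift +5.9° → track 149.3°, groundspeed 123.3 kt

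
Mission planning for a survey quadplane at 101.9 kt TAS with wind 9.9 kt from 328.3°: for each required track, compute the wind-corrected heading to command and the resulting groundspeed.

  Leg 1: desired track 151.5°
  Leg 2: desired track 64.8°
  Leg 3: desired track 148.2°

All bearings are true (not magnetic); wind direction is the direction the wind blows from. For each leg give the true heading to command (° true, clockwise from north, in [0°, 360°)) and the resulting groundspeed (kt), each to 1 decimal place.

Leg 1: desired track 151.5°; wind correction +0.3° → command heading 151.8°, groundspeed 111.8 kt
Leg 2: desired track 64.8°; wind correction -5.5° → command heading 59.3°, groundspeed 102.5 kt
Leg 3: desired track 148.2°; wind correction +0.0° → command heading 148.2°, groundspeed 111.8 kt

Leg 1: heading=151.8°, groundspeed=111.8 kt
Leg 2: heading=59.3°, groundspeed=102.5 kt
Leg 3: heading=148.2°, groundspeed=111.8 kt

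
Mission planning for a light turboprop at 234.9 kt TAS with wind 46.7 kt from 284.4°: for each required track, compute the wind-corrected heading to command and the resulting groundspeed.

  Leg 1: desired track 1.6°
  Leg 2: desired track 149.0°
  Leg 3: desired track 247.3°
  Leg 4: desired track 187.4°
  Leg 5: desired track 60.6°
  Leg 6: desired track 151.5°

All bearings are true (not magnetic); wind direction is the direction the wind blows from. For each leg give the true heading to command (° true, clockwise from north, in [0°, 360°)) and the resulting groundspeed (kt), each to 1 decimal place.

Leg 1: heading=350.4°, groundspeed=220.1 kt
Leg 2: heading=157.0°, groundspeed=265.9 kt
Leg 3: heading=254.2°, groundspeed=196.0 kt
Leg 4: heading=198.8°, groundspeed=236.0 kt
Leg 5: heading=52.7°, groundspeed=266.4 kt
Leg 6: heading=159.9°, groundspeed=264.2 kt

Leg 1: desired track 1.6°; wind correction -11.2° → command heading 350.4°, groundspeed 220.1 kt
Leg 2: desired track 149.0°; wind correction +8.0° → command heading 157.0°, groundspeed 265.9 kt
Leg 3: desired track 247.3°; wind correction +6.9° → command heading 254.2°, groundspeed 196.0 kt
Leg 4: desired track 187.4°; wind correction +11.4° → command heading 198.8°, groundspeed 236.0 kt
Leg 5: desired track 60.6°; wind correction -7.9° → command heading 52.7°, groundspeed 266.4 kt
Leg 6: desired track 151.5°; wind correction +8.4° → command heading 159.9°, groundspeed 264.2 kt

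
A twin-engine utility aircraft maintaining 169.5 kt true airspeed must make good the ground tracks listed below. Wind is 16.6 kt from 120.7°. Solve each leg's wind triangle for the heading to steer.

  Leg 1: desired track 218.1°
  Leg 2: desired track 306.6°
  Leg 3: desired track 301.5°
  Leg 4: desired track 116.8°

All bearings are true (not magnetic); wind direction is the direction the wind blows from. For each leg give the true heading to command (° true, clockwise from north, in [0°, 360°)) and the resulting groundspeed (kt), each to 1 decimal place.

Leg 1: heading=212.5°, groundspeed=170.8 kt
Leg 2: heading=307.2°, groundspeed=186.0 kt
Leg 3: heading=301.6°, groundspeed=186.1 kt
Leg 4: heading=117.2°, groundspeed=152.9 kt

Leg 1: desired track 218.1°; wind correction -5.6° → command heading 212.5°, groundspeed 170.8 kt
Leg 2: desired track 306.6°; wind correction +0.6° → command heading 307.2°, groundspeed 186.0 kt
Leg 3: desired track 301.5°; wind correction +0.1° → command heading 301.6°, groundspeed 186.1 kt
Leg 4: desired track 116.8°; wind correction +0.4° → command heading 117.2°, groundspeed 152.9 kt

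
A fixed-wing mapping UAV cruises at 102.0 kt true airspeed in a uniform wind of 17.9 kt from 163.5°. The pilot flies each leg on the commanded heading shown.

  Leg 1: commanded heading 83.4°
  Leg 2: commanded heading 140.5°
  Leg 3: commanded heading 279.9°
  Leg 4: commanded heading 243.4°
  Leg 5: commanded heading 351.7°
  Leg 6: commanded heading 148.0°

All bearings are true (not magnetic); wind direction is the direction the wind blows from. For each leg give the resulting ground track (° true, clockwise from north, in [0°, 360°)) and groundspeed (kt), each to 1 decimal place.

Leg 1: heading 83.4°; drift -10.1° → track 73.3°, groundspeed 100.5 kt
Leg 2: heading 140.5°; drift -4.7° → track 135.8°, groundspeed 85.8 kt
Leg 3: heading 279.9°; drift +8.3° → track 288.2°, groundspeed 111.1 kt
Leg 4: heading 243.4°; drift +10.1° → track 253.5°, groundspeed 100.4 kt
Leg 5: heading 351.7°; drift -1.2° → track 350.5°, groundspeed 119.7 kt
Leg 6: heading 148.0°; drift -3.2° → track 144.8°, groundspeed 84.9 kt

Leg 1: track=73.3°, groundspeed=100.5 kt
Leg 2: track=135.8°, groundspeed=85.8 kt
Leg 3: track=288.2°, groundspeed=111.1 kt
Leg 4: track=253.5°, groundspeed=100.4 kt
Leg 5: track=350.5°, groundspeed=119.7 kt
Leg 6: track=144.8°, groundspeed=84.9 kt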